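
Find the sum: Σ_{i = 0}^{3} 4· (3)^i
Geometric series: S=a(1 - r^n)/(1 - r)
a=4, r=3, n=4
S=4(1-81)/-2=160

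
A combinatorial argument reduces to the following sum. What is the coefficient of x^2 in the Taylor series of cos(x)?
cos(x)=Σ (-1)^k x^(2k)/(2k)!
For x^2: (-1)^1/2!=-1/2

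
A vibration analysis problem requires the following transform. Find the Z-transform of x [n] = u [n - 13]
Using the time-shift property: Z{u[n-13]}=z^(-13) * z/(z-1)
=z^(-12)/(z-1)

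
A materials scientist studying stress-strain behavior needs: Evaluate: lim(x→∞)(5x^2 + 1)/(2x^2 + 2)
Divide numerator and denominator by x^2:
lim (5+1/x^2)/(2+2/x^2) = 5/2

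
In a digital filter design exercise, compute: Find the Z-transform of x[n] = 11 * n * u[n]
Z{n*u[n]} = z/(z-1)^2
By linearity: Z{11*n*u[n]} = 11z/(z-1)^2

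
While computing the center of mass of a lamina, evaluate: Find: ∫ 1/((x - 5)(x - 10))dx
Partial fractions: 1/((x-5)(x-10))=A/(x-5)+B/(x-10)
A=-1/5, B=1/5
∫ [-1/5· 1/(x-5)+1/5· 1/(x-10)] dx
=(1/5)[ln|x-10| - ln|x-5|]+C

Answer: (1/5)·ln|(x-10)/(x-5)|+C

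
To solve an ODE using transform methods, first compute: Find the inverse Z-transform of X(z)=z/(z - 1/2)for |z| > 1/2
Standard pair: z/(z-a) <-> a^n * u[n] for causal signals
With a=1/2: x[n]=(1/2)^n * u[n]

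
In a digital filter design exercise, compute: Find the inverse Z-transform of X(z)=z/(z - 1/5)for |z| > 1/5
Standard pair: z/(z-a) <-> a^n*u[n] for causal signals
With a=1/5: x[n]=(1/5)^n*u[n]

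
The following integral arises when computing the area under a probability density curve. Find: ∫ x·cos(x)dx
By parts: u=x, dv=cos(x) dx
du=dx, v=sin(x)
=x·sin(x)+cos(x)+C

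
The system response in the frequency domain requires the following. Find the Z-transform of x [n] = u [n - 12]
Using the time-shift property: Z{u[n-12]}=z^(-12) * z/(z-1)
=z^(-11)/(z-1)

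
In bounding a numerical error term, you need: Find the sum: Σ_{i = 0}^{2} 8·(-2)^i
Geometric series: S=a(1 - r^n)/(1 - r)
a=8, r=-2, n=3
S=8(1 + 8)/3=24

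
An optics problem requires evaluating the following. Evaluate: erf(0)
erf(0)=0 (error function is odd and erf(0)=0 by definition)

Answer: 0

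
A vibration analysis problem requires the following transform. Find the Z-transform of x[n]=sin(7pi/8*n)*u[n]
Z{sin(w0*n)*u[n]} = z*sin(w0)/(z^2-2z*cos(w0)+1)
With w0 = 7pi/8: X(z) = z*sin(7pi/8)/(z^2-2z*cos(7pi/8)+1)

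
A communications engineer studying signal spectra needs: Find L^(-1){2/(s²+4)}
L^(-1){w/(s²+w²)} = sin(wt)
Here w = 2

Answer: sin(2t)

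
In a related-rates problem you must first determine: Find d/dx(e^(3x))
Chain rule: d/dx[e^u] = e^u · u' where u = 3x
u' = 3

Answer: 3·e^(3x)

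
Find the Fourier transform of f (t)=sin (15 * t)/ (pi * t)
sin(W*t)/(pi*t)=(W/pi)*sinc(W*t/pi) is the impulse response of the ideal low-pass filter with cutoff W (here W=15).
Its Fourier transform is a rectangular function:
F(omega)=1 for |omega| < 15, 0 otherwise

Answer: rect(omega/30) [i.e., 1 for |omega| < 15, 0 otherwise]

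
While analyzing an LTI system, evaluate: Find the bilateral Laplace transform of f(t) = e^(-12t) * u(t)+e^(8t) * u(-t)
For e^(-12t)*u(t): L = 1/(s + 12), Re(s) > -12
For e^(8t)*u(-t): L = -1/(s-8), Re(s) < 8
Combined: F(s) = 1/(s + 12) - 1/(s-8), -12 < Re(s) < 8

Answer: 1/(s + 12) - 1/(s-8), ROC: -12 < Re(s) < 8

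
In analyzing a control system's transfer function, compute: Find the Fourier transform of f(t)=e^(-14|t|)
Using the standard pair: F{e^(-a|t|)} = 2a/(a^2 + omega^2)
With a = 14: F(omega) = 28/(196 + omega^2)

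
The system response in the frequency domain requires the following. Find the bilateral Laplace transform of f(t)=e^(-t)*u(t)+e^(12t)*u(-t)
For e^(-t) * u(t): L=1/(s + 1), Re(s) > -1
For e^(12t) * u(-t): L=-1/(s-12), Re(s) < 12
Combined: F(s)=1/(s + 1) - 1/(s-12), -1 < Re(s) < 12

Answer: 1/(s + 1) - 1/(s-12), ROC: -1 < Re(s) < 12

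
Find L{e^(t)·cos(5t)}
First shifting: L{e^(at)f(t)}=F(s-a)
L{cos(5t)}=s/(s² + 25)
Shift: (s-1)/((s-1)² + 25)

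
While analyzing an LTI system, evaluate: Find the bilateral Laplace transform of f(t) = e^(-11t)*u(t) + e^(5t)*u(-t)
For e^(-11t)*u(t): L = 1/(s+11), Re(s) > -11
For e^(5t)*u(-t): L = -1/(s-5), Re(s) < 5
Combined: F(s) = 1/(s+11)-1/(s-5), -11 < Re(s) < 5

Answer: 1/(s+11)-1/(s-5), ROC: -11 < Re(s) < 5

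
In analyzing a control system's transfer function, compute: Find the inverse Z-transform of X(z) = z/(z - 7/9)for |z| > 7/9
Standard pair: z/(z-a) <-> a^n * u[n] for causal signals
With a = 7/9: x[n] = (7/9)^n * u[n]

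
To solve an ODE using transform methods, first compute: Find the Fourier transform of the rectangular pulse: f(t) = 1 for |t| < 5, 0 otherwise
F(omega)=integral from -5 to 5 of e^(-j * omega * t) dt
=2 * sin(5 * omega)/omega=10 * sinc(5 * omega/pi)

Answer: 2 * sin(5 * omega)/omega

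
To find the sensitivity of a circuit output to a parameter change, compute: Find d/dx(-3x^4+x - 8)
Power rule: d/dx(ax^n) = n·a·x^(n-1)
Term by term: -12·x^3 + 1

Answer: -12x^3 + 1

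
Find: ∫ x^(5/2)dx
Power rule: ∫ x^(5/2) dx = x^(7/2)/(7/2) + C

Answer: (2/7)·x^(7/2) + C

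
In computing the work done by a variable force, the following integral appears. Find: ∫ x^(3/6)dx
Power rule: ∫ x^(1/2) dx=x^(3/2)/(3/2) + C

Answer: (2/3)·x^(3/2) + C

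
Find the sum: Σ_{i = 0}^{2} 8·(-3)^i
Geometric series: S = a(1 - r^n)/(1 - r)
a = 8, r = -3, n = 3
S = 8(1 + 27)/4 = 56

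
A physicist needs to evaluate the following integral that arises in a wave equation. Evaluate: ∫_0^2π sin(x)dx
Antiderivative: -cos(x)
Evaluate at bounds: [-cos(1·2π)/1] - [-cos(1·0)/1]
=(-(1) + (1))/1=0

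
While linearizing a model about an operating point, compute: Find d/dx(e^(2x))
Chain rule: d/dx[e^u] = e^u · u' where u = 2x
u' = 2

Answer: 2·e^(2x)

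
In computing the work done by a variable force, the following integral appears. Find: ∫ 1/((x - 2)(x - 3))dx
Partial fractions: 1/((x-2)(x-3))=A/(x-2)+B/(x-3)
A=-1, B=1
∫ [-1· 1/(x-2)+1· 1/(x-3)] dx
=(1)[ln|x-3| - ln|x-2|]+C

Answer: ln|(x-3)/(x-2)|+C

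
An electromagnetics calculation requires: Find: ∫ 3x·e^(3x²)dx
Let u = 3x², du = 6x dx
∫ (1/2)e^u du = e^u/2 + C

Answer: e^(3x²)/2 + C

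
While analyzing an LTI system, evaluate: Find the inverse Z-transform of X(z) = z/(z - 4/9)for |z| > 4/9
Standard pair: z/(z-a) <-> a^n * u[n] for causal signals
With a=4/9: x[n]=(4/9)^n * u[n]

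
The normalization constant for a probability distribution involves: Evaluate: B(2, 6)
B(x,y) = Γ(x)Γ(y)/Γ(x+y) = (x-1)!(y-1)!/(x+y-1)!
B(2,6) = 1!·5!/7! = 1/42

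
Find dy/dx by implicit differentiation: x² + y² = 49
Differentiate both sides: 2x+2y·(dy/dx) = 0
Solve: dy/dx = -2x/(2y) = -x/y

Answer: dy/dx = -x/y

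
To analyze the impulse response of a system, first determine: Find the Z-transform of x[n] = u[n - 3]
Using the time-shift property: Z{u[n-3]}=z^(-3) * z/(z-1)
=z^(-2)/(z-1)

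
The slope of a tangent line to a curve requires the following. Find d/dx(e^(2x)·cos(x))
Product rule: (fg)'=f'g+fg'
f=e^(2x), f'=2·e^(2x)
g=cos(x), g'=-sin(x)

Answer: 2·e^(2x)·cos(x) - e^(2x)·sin(x)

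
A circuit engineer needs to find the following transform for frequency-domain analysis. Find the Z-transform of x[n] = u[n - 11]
Using the time-shift property: Z{u[n-11]} = z^(-11) * z/(z-1)
= z^(-10)/(z-1)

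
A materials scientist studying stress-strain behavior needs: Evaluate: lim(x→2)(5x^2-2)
Polynomial is continuous, so substitute x = 2:
5·2^2-2 = 18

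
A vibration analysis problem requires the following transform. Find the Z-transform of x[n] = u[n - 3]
Using the time-shift property: Z{u[n-3]} = z^(-3)*z/(z-1)
= z^(-2)/(z-1)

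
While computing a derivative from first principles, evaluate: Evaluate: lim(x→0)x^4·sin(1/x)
Squeeze theorem: -|x^4| ≤ x^4·sin(1/x) ≤ |x^4|
Since x^4 → 0 as x → 0, by squeeze theorem the limit is 0

Answer: 0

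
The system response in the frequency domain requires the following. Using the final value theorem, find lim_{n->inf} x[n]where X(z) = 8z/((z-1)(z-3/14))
Final value theorem: lim x[n]=lim_{z->1} (z-1)*X(z)
(z-1)*X(z)=8z/(z-3/14)
As z->1: 8/(1 - 3/14)=8/(11/14)=112/11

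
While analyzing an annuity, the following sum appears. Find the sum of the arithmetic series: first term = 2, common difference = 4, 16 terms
Last term: a_n = 2+(16-1)·4 = 62
Sum = n(a_1+a_n)/2 = 16(2+62)/2 = 512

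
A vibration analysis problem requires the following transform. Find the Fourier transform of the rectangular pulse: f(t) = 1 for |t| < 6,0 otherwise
F(omega)=integral from -6 to 6 of e^(-j*omega*t) dt
=2*sin(6*omega)/omega=12*sinc(6*omega/pi)

Answer: 2*sin(6*omega)/omega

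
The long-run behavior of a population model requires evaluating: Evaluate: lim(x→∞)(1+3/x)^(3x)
Rewrite as [(1 + 3/x)^x]^3.
lim(1 + 3/x)^x=e^3, so limit=(e^3)^3=e^9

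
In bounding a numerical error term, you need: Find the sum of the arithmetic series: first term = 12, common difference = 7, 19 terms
Last term: a_n=12 + (19 - 1)·7=138
Sum=n(a_1 + a_n)/2=19(12 + 138)/2=1425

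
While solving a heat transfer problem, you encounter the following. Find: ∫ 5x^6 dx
Using power rule: ∫ 5x^6 dx = 5/7 x^7 + C = (5/7)x^7 + C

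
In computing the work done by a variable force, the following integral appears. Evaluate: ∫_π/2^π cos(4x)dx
Antiderivative: sin(4x)/4
Evaluate at bounds: [sin(4·π)/4] - [sin(4·π/2)/4]
=((0) - (0))/4=0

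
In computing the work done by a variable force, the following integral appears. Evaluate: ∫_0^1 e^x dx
Antiderivative: e^x
Evaluate: (e^1 - 1)

Answer: e^1 - 1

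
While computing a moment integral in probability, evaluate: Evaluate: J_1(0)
J_n(0)=0 for all n > 0 (Bessel function of first kind)
J_1(0)=0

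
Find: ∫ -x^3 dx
Using power rule: ∫ -x^3 dx = -1/4 x^4+C = (-1/4)x^4+C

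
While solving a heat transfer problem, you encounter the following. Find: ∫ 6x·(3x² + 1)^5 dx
Let u = 3x²+1, du = 6x dx
∫ u^5 du = u^6/6+C

Answer: (3x²+1)^6/6+C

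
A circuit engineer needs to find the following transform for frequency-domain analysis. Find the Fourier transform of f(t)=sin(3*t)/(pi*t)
sin(W * t)/(pi * t) = (W/pi) * sinc(W * t/pi) is the impulse response of the ideal low-pass filter with cutoff W (here W = 3).
Its Fourier transform is a rectangular function:
F(omega) = 1 for |omega| < 3, 0 otherwise

Answer: rect(omega/6) [i.e., 1 for |omega| < 3, 0 otherwise]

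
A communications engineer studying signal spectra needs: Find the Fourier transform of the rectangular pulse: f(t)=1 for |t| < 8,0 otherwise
F(omega)=integral from -8 to 8 of e^(-j * omega * t) dt
=2 * sin(8 * omega)/omega=16 * sinc(8 * omega/pi)

Answer: 2 * sin(8 * omega)/omega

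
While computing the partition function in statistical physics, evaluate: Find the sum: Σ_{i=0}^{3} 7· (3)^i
Geometric series: S=a(1 - r^n)/(1 - r)
a=7, r=3, n=4
S=7(1 - 81)/-2=280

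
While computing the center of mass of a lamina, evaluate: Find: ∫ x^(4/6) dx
Power rule: ∫ x^(2/3) dx=x^(5/3)/(5/3) + C

Answer: (3/5)·x^(5/3) + C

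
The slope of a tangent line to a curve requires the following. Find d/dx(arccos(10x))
d/dx[arccos(u)]=-u'/√(1-u²), u=10x, u'=10

Answer: -10/√(1-100x²)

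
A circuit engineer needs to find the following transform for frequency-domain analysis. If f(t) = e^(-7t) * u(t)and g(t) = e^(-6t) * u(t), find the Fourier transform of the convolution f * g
By the convolution theorem: F{f*g}=F(omega)*G(omega)
F(omega)=1/(7+j*omega), G(omega)=1/(6+j*omega)
F{f*g}=1/((7+j*omega)(6+j*omega))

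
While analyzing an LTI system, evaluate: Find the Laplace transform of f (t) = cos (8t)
L{cos(wt)} = s/(s² + w²)
L{cos(8t)} = s/(s² + 64)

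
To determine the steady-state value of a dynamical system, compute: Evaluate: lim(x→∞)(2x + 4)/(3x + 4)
Divide numerator and denominator by x:
lim (2 + 4/x)/(3 + 4/x) = 2/3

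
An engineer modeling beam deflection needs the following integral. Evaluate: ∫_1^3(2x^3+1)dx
Step 1: Find antiderivative F(x) = (1/2)x^4 + x
Step 2: F(3) - F(1) = 87/2 - (3/2) = 42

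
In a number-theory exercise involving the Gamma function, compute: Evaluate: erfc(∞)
erfc(x) = 1 - erf(x); erfc(∞) = 1 - erf(∞) = 1 - 1 = 0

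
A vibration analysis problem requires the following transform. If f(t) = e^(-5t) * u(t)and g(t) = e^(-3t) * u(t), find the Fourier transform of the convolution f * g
By the convolution theorem: F{f * g} = F(omega) * G(omega)
F(omega) = 1/(5 + j * omega), G(omega) = 1/(3 + j * omega)
F{f * g} = 1/((5 + j * omega)(3 + j * omega))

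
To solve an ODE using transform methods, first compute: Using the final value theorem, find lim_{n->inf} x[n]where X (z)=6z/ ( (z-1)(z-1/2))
Final value theorem: lim x[n]=lim_{z->1} (z-1)*X(z)
(z-1)*X(z)=6z/(z-1/2)
As z->1: 6/(1-1/2)=6/(1/2)=12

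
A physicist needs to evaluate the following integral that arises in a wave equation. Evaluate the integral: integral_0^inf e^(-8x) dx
integral_0^inf e^(-8x) dx = [-1/8*e^(-8x)]_0^inf
= 0 - (-1/8) = 1/8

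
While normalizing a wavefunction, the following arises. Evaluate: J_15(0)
J_n(0) = 0 for all n > 0 (Bessel function of first kind)
J_15(0) = 0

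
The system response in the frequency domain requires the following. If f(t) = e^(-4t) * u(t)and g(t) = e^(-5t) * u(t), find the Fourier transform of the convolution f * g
By the convolution theorem: F{f * g}=F(omega) * G(omega)
F(omega)=1/(4 + j * omega), G(omega)=1/(5 + j * omega)
F{f * g}=1/((4 + j * omega)(5 + j * omega))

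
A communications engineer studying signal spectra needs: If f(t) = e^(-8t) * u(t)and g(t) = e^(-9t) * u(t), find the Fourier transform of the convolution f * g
By the convolution theorem: F{f*g}=F(omega)*G(omega)
F(omega)=1/(8+j*omega), G(omega)=1/(9+j*omega)
F{f*g}=1/((8+j*omega)(9+j*omega))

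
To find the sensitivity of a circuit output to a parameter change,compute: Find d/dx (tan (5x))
Chain rule: d/dx[tan(u)] = sec²(u)·u' where u = 5x
u' = 5

Answer: 5·sec²(5x)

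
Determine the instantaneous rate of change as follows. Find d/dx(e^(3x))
Chain rule: d/dx[e^u] = e^u · u' where u = 3x
u' = 3

Answer: 3·e^(3x)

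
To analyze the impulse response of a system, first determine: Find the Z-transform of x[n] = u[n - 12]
Using the time-shift property: Z{u[n-12]}=z^(-12)*z/(z-1)
=z^(-11)/(z-1)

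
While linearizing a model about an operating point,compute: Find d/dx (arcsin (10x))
d/dx[arcsin(u)]=u'/√(1-u²), u=10x, u'=10

Answer: 10/√(1 - 100x²)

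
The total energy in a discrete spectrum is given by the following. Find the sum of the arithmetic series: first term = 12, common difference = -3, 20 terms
Last term: a_n=12+(20-1)·-3=-45
Sum=n(a_1+a_n)/2=20(12+(-45))/2=-330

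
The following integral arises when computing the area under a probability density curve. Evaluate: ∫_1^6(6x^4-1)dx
Step 1: Find antiderivative F(x)=(6/5)x^5 - x
Step 2: F(6) - F(1)=46626/5 - (1/5)=9325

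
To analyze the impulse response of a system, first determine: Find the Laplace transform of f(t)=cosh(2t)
L{cosh(at)}=s/(s²-a²)
L{cosh(2t)}=s/(s²-4)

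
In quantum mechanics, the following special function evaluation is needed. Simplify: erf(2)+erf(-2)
erf is odd: erf(-2)=-erf(2)
erf(2) + erf(-2)=erf(2) - erf(2)=0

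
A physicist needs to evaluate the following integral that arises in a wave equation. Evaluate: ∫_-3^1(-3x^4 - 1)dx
Step 1: Find antiderivative F(x) = (-3/5)x^5 - x
Step 2: F(1) - F(-3) = -8/5 - (744/5) = -752/5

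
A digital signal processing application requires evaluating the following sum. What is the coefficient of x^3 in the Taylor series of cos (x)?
cos(x) has only even powers. Coefficient of x^3 = 0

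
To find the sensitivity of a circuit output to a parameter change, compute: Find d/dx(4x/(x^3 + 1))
Quotient rule: (f/g)' = (f'g - fg')/g²
f = 4x, f' = 4
g = x^3+1, g' = 3x^2

Answer: (4·(x^3+1)-12x^3)/(x^3+1)²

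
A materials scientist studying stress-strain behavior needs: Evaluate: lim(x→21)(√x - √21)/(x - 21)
Multiply by conjugate (√x + √21)/(√x + √21):
= (x - 21)/((x - 21)(√x + √21)) = 1/(√x + √21)
As x → 21: 1/(2√21)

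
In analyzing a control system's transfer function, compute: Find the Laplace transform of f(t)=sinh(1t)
L{sinh(at)} = a/(s²-a²)
L{sinh(1t)} = 1/(s²-1)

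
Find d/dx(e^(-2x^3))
Chain rule: d/dx[e^u]=e^u · u' where u=-2x^3
u'=-6x^2

Answer: -6x^2·e^(-2x^3)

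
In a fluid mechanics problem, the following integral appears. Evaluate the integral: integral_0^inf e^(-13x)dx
integral_0^inf e^(-13x) dx=[-1/13*e^(-13x)]_0^inf
=0 - (-1/13)=1/13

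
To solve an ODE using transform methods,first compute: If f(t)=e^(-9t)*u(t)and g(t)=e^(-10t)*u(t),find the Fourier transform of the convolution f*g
By the convolution theorem: F{f*g} = F(omega)*G(omega)
F(omega) = 1/(9+j*omega), G(omega) = 1/(10+j*omega)
F{f*g} = 1/((9+j*omega)(10+j*omega))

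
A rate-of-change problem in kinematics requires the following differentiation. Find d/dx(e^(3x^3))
Chain rule: d/dx[e^u]=e^u · u' where u=3x^3
u'=9x^2

Answer: 9x^2·e^(3x^3)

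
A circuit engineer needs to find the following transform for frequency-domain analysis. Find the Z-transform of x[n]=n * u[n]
Standard pair: Z{n * u[n]}=z/(z-1)^2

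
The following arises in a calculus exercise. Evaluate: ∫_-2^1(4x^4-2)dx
Step 1: Find antiderivative F(x)=(4/5)x^5-2x
Step 2: F(1) - F(-2)=-6/5 - (-108/5)=102/5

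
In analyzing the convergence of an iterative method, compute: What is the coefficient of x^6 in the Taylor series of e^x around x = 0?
Taylor series of e^x=Σ x^n/n!
Coefficient of x^6=1/6!=1/720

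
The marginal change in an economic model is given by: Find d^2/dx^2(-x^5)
Apply power rule 2 times:
d^1: -5x^4
d^2: -20x^3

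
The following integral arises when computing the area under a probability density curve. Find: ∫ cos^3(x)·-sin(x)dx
Let u=cos(x), du=-sin(x) dx
∫ u^3 du=u^4/4 + C

Answer: cos^4(x)/4 + C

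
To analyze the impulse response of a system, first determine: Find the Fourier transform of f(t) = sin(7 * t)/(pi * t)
sin(W * t)/(pi * t)=(W/pi) * sinc(W * t/pi) is the impulse response of the ideal low-pass filter with cutoff W (here W=7).
Its Fourier transform is a rectangular function:
F(omega)=1 for |omega| < 7, 0 otherwise

Answer: rect(omega/14) [i.e., 1 for |omega| < 7, 0 otherwise]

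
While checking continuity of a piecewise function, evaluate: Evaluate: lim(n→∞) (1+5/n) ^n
This is the definition of e^5: lim(1 + 5/n)^n = e^5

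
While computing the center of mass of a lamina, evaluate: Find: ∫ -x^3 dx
Using power rule: ∫ -x^3 dx=-1/4 x^4 + C=(-1/4)x^4 + C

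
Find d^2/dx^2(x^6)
Apply power rule 2 times:
d^1: 6x^5
d^2: 30x^4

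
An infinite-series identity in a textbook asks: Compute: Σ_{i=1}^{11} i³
Using formula: Σ i^3=[n(n + 1)/2]²=[11·12/2]²=4356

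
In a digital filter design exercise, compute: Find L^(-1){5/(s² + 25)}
L^(-1){w/(s²+w²)}=sin(wt)
Here w=5

Answer: sin(5t)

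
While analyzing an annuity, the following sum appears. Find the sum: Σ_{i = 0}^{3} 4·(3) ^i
Geometric series: S=a(1 - r^n)/(1 - r)
a=4, r=3, n=4
S=4(1 - 81)/-2=160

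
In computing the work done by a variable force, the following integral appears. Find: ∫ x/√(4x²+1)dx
Let u = 4x² + 1, du = 8x dx
∫ (1/8)·u^(-1/2) du = √u/4 + C

Answer: √(4x² + 1)/4 + C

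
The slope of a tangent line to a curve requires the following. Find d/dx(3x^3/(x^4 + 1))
Quotient rule: (f/g)' = (f'g - fg')/g²
f = 3x^3, f' = 9x^2
g = x^4+1, g' = 4x^3

Answer: (9x^2·(x^4+1)-12x^6)/(x^4+1)²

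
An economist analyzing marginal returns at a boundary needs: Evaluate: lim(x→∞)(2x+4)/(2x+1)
Divide numerator and denominator by x:
lim (2+4/x)/(2+1/x) = 1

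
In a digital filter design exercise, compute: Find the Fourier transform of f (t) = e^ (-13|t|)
Using the standard pair: F{e^(-a|t|)} = 2a/(a^2 + omega^2)
With a = 13: F(omega) = 26/(169 + omega^2)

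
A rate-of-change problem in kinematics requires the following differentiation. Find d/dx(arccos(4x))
d/dx[arccos(u)] = -u'/√(1-u²), u = 4x, u' = 4

Answer: -4/√(1-16x²)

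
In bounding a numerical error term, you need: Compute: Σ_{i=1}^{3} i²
Using formula: Σ i^2=n(n + 1)(2n + 1)/6=3·4·7/6=14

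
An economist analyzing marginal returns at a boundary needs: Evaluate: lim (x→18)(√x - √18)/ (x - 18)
Multiply by conjugate (√x + √18)/(√x + √18):
=(x - 18)/((x - 18)(√x + √18))=1/(√x + √18)
As x → 18: 1/(2√18)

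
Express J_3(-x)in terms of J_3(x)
For integer n: J_n(-x)=(-1)^n J_n(x)
With n=3: J_3(-x)=(-1)^3 J_3(x)=-J_3(x)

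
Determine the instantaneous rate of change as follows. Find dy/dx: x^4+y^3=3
Differentiate: 4x^3 + 3y^2·(dy/dx)=0
dy/dx=-4x^3/(3y^2)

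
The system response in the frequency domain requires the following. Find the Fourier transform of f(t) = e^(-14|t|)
Using the standard pair: F{e^(-a|t|)}=2a/(a^2+omega^2)
With a=14: F(omega)=28/(196+omega^2)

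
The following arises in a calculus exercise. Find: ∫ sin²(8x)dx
Using identity sin²(u)=(1 - cos(2u))/2:
∫ (1 - cos(16x))/2 dx=x/2 - sin(16x)/32+C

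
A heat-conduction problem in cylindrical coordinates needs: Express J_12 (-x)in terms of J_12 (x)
For integer n: J_n(-x)=(-1)^n J_n(x)
With n=12: J_12(-x)=(-1)^12 J_12(x)=J_12(x)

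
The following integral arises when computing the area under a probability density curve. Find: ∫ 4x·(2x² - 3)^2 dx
Let u = 2x² - 3, du = 4x dx
∫ u^2 du = u^3/3+C

Answer: (2x² - 3)^3/3+C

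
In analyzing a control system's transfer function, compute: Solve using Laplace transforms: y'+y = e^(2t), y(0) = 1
Take L: sY - 1 + Y = 1/(s-2)
Y(s + 1) = 1/(s-2) + 1
Y = 1/((s-2)(s + 1)) + 1/(s + 1)
Partial fractions: 1/((s-2)(s + 1)) = (1/3)/(s-2) - (1/3)/(s + 1)
So Y = (1/3)/(s-2) + (2/3)/(s + 1)
Inverse Laplace transform (L^(-1){1/(s-2)} = e^(2t), L^(-1){1/(s + 1)} = e^(-t)):

Answer: y(t) = (1/3)·e^(2t) + (2/3)·e^(-t)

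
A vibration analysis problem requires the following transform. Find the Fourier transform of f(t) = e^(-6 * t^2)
The Fourier transform of a Gaussian e^(-a * t^2) is sqrt(pi/a) * e^(-omega^2/(4a)).
With a = 6: F(omega) = sqrt(pi/6) * e^(-omega^2/24)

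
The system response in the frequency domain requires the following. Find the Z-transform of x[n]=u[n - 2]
Using the time-shift property: Z{u[n-2]} = z^(-2)*z/(z-1)
= z^(-1)/(z-1)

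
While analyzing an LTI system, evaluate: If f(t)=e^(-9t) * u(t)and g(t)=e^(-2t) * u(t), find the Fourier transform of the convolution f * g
By the convolution theorem: F{f*g} = F(omega)*G(omega)
F(omega) = 1/(9 + j*omega), G(omega) = 1/(2 + j*omega)
F{f*g} = 1/((9 + j*omega)(2 + j*omega))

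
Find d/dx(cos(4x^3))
Chain rule: d/dx[cos(u)]=-sin(u)·u' where u=4x^3
u'=12x^2

Answer: -12x^2·sin(4x^3)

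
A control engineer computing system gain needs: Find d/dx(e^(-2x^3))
Chain rule: d/dx[e^u] = e^u · u' where u = -2x^3
u' = -6x^2

Answer: -6x^2·e^(-2x^3)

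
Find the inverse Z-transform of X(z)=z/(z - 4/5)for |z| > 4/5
Standard pair: z/(z-a) <-> a^n * u[n] for causal signals
With a=4/5: x[n]=(4/5)^n * u[n]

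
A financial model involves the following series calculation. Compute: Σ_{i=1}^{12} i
Using formula: Σ i^1 = n(n+1)/2 = 12·13/2 = 78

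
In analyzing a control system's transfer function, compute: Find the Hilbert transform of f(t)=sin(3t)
The Hilbert transform shifts each frequency component by -pi/2.
H{sin(wt)}=-cos(wt)
With w=3: H{sin(3t)}=-cos(3t)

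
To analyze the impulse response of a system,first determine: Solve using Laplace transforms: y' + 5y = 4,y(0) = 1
Take L of both sides: sY(s)-1+5Y(s) = 4/s
Y(s)(s+5) = 4/s+1
Y(s) = 4/(s(s+5))+1/(s+5)
Partial fractions: 4/(s(s+5)) = (4/5)/s - (4/5)/(s+5)
So Y(s) = (4/5)/s+(1/5)/(s+5)
Inverse transform (L^(-1){1/s} = 1, L^(-1){1/(s+5)} = e^(-5t)):

Answer: y(t) = 4/5+(1/5)·e^(-5t)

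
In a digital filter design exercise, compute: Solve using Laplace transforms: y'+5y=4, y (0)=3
Take L of both sides: sY(s)-3+5Y(s) = 4/s
Y(s)(s+5) = 4/s+3
Y(s) = 4/(s(s+5))+3/(s+5)
Partial fractions: 4/(s(s+5)) = (4/5)/s - (4/5)/(s+5)
So Y(s) = (4/5)/s+(11/5)/(s+5)
Inverse transform (L^(-1){1/s} = 1, L^(-1){1/(s+5)} = e^(-5t)):

Answer: y(t) = 4/5+(11/5)·e^(-5t)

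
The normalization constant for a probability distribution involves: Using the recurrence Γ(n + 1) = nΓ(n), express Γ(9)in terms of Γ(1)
Γ(9) = 8Γ(8) = 8·7Γ(7) = ... = 8!·Γ(1) = 40320·Γ(1)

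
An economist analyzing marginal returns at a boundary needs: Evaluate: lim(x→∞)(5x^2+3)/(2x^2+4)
Divide numerator and denominator by x^2:
lim (5 + 3/x^2)/(2 + 4/x^2) = 5/2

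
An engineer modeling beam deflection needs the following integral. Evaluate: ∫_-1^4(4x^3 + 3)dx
Step 1: Find antiderivative F(x)=x^4+3x
Step 2: F(4) - F(-1)=268 - (-2)=270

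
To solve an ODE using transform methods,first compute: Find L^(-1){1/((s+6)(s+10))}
Partial fractions: 1/((s+6)(s+10)) = A/(s+6)+B/(s+10)
Cover-up: A = 1/(s+10)|_{s = -6} = 1/4; B = 1/(s+6)|_{s = -10} = -1/4
L^(-1) = (1/4)e^(-6t) - (1/4)e^(-10t)

Answer: (1/4)(e^(-6t) - e^(-10t))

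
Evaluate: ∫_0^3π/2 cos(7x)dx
Antiderivative: sin(7x)/7
Evaluate at bounds: [sin(7·3π/2)/7] - [sin(7·0)/7]
=((1) - (0))/7=1/7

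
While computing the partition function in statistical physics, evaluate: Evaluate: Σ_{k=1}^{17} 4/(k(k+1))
Partial fractions: 4/(k(k+1))=4/k - 4/(k+1)
Telescoping sum: 4(1-1/18)=4·17/18

Answer: 34/9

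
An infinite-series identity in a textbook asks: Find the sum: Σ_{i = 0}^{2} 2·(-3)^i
Geometric series: S = a(1 - r^n)/(1 - r)
a = 2, r = -3, n = 3
S = 2(1+27)/4 = 14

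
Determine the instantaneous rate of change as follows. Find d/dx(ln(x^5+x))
Chain rule: d/dx[ln(u)] = u'/u where u = x^5+x
u' = 5x^4+1

Answer: (5x^4+1)/(x^5+x)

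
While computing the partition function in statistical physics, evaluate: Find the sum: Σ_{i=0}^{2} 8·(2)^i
Geometric series: S = a(1 - r^n)/(1 - r)
a = 8, r = 2, n = 3
S = 8(1-8)/-1 = 56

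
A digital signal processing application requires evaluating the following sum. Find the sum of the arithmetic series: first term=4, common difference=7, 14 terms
Last term: a_n = 4 + (14 - 1)·7 = 95
Sum = n(a_1 + a_n)/2 = 14(4 + 95)/2 = 693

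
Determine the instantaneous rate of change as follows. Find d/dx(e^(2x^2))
Chain rule: d/dx[e^u]=e^u · u' where u=2x^2
u'=4x

Answer: 4x·e^(2x^2)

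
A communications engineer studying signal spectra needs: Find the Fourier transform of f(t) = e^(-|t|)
Using the standard pair: F{e^(-a|t|)}=2a/(a^2+omega^2)
With a=1: F(omega)=2/(1+omega^2)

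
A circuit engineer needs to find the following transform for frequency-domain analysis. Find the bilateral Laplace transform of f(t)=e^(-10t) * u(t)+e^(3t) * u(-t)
For e^(-10t) * u(t): L = 1/(s + 10), Re(s) > -10
For e^(3t) * u(-t): L = -1/(s-3), Re(s) < 3
Combined: F(s) = 1/(s + 10) - 1/(s-3), -10 < Re(s) < 3

Answer: 1/(s + 10) - 1/(s-3), ROC: -10 < Re(s) < 3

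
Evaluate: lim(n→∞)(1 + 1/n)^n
This is the definition of e^1: lim(1 + 1/n)^n = e^1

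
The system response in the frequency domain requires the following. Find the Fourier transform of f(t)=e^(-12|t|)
Using the standard pair: F{e^(-a|t|)} = 2a/(a^2 + omega^2)
With a = 12: F(omega) = 24/(144 + omega^2)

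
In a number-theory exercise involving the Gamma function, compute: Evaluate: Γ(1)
Γ(n)=(n-1)! for positive integers
Γ(1)=0!=1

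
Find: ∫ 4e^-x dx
Since d/dx[e^-x] = - e^-x, we get -4e^-x + C

Answer: -4e^-x + C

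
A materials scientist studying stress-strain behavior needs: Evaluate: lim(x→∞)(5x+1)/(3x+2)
Divide numerator and denominator by x:
lim (5 + 1/x)/(3 + 2/x) = 5/3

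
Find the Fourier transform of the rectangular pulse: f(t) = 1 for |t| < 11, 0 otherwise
F(omega) = integral from -11 to 11 of e^(-j * omega * t) dt
= 2 * sin(11 * omega)/omega = 22 * sinc(11 * omega/pi)

Answer: 2 * sin(11 * omega)/omega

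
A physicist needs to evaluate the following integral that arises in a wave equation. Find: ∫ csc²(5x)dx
Since d/dx[-cot(5x)]=5csc²(5x), integral=-cot(5x)/5 + C

Answer: (-1/5)cot(5x) + C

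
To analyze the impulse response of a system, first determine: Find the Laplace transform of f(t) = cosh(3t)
L{cosh(at)} = s/(s²-a²)
L{cosh(3t)} = s/(s²-9)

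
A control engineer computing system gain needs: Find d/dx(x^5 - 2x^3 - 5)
Power rule: d/dx(ax^n) = n·a·x^(n-1)
Term by term: 5·x^4-6·x^2

Answer: 5x^4-6x^2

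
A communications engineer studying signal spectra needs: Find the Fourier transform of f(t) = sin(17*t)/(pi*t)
sin(W*t)/(pi*t) = (W/pi)*sinc(W*t/pi) is the impulse response of the ideal low-pass filter with cutoff W (here W = 17).
Its Fourier transform is a rectangular function:
F(omega) = 1 for |omega| < 17, 0 otherwise

Answer: rect(omega/34) [i.e., 1 for |omega| < 17, 0 otherwise]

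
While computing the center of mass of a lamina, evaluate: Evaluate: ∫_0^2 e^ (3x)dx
Antiderivative: (1/3)e^(3x)
Evaluate: (1/3)(e^6 - 1)

Answer: (e^6 - 1)/3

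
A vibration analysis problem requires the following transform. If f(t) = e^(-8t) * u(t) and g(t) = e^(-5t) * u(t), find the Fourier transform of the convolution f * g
By the convolution theorem: F{f * g} = F(omega) * G(omega)
F(omega) = 1/(8+j * omega), G(omega) = 1/(5+j * omega)
F{f * g} = 1/((8+j * omega)(5+j * omega))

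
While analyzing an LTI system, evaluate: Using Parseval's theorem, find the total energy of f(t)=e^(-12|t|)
Parseval's theorem: E = integral |f(t)|^2 dt = (1/2pi) integral |F(omega)|^2 domega
E = integral_{-inf}^{inf} e^(-24|t|) dt = 2*integral_0^inf e^(-24t) dt = 2/(2*12) = 1/12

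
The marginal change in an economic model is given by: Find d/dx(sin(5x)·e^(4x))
Product rule: (fg)'=f'g+fg'
f=sin(5x), f'=5·cos(5x)
g=e^(4x), g'=4·e^(4x)

Answer: 5·cos(5x)·e^(4x)+4·sin(5x)·e^(4x)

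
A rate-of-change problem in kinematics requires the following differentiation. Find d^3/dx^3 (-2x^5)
Apply power rule 3 times:
d^1: -10x^4
d^2: -40x^3
d^3: -120x^2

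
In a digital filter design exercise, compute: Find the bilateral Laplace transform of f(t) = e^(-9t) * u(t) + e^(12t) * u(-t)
For e^(-9t) * u(t): L = 1/(s + 9), Re(s) > -9
For e^(12t) * u(-t): L = -1/(s-12), Re(s) < 12
Combined: F(s) = 1/(s + 9) - 1/(s-12), -9 < Re(s) < 12

Answer: 1/(s + 9) - 1/(s-12), ROC: -9 < Re(s) < 12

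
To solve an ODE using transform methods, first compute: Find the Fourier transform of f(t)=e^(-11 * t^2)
The Fourier transform of a Gaussian e^(-a*t^2) is sqrt(pi/a)*e^(-omega^2/(4a)).
With a = 11: F(omega) = sqrt(pi/11)*e^(-omega^2/44)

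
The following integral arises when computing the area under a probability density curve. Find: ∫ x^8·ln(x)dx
By parts: u = ln(x), dv = x^8 dx
du = 1/x dx, v = x^9/9
= x^9·ln(x)/9 - ∫ x^8/9 dx
= x^9·ln(x)/9 - x^9/81+C

Answer: x^9(ln(x)/9-1/81)+C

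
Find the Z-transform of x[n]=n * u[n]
Standard pair: Z{n*u[n]} = z/(z-1)^2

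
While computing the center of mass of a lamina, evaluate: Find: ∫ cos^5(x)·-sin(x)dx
Let u = cos(x), du = -sin(x) dx
∫ u^5 du = u^6/6 + C

Answer: cos^6(x)/6 + C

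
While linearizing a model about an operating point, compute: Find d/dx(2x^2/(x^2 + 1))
Quotient rule: (f/g)' = (f'g - fg')/g²
f = 2x^2, f' = 4x
g = x^2+1, g' = 2x

Answer: (4x·(x^2+1)-4x^3)/(x^2+1)²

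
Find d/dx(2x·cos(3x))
Product rule: (fg)' = f'g + fg'
f = 2x, f' = 2
g = cos(3x), g' = -3·sin(3x)

Answer: 2·cos(3x) - 6x·sin(3x)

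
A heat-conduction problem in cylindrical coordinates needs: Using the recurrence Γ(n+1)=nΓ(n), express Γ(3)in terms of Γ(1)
Γ(3)=2Γ(2)=2·1Γ(1)=...=2!·Γ(1)=2·Γ(1)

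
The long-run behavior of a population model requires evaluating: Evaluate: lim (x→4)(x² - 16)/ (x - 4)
Factor: (x² - 16)=(x-4)(x + 4)
Cancel (x-4): lim(x→4) (x + 4)=8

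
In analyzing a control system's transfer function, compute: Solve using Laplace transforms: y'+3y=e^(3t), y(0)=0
Take L: sY - 0+3Y=1/(s-3)
Y(s+3)=1/(s-3)+0
Y=1/((s-3)(s+3))+0/(s+3)
Partial fractions: 1/((s-3)(s+3))=(1/6)/(s-3) - (1/6)/(s+3)
So Y=(1/6)/(s-3) - (1/6)/(s+3)
Inverse Laplace transform (L^(-1){1/(s-3)}=e^(3t), L^(-1){1/(s+3)}=e^(-3t)):

Answer: y(t)=(1/6)·e^(3t) - (1/6)·e^(-3t)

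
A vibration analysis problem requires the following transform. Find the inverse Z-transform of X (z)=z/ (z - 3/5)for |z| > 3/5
Standard pair: z/(z-a) <-> a^n*u[n] for causal signals
With a = 3/5: x[n] = (3/5)^n*u[n]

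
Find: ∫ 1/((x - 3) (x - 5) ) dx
Partial fractions: 1/((x-3)(x-5))=A/(x-3)+B/(x-5)
A=-1/2, B=1/2
∫ [-1/2· 1/(x-3)+1/2· 1/(x-5)] dx
=(1/2)[ln|x-5| - ln|x-3|]+C

Answer: (1/2)·ln|(x-5)/(x-3)|+C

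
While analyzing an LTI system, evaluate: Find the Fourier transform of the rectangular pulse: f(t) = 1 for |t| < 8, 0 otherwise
F(omega) = integral from -8 to 8 of e^(-j * omega * t) dt
= 2 * sin(8 * omega)/omega = 16 * sinc(8 * omega/pi)

Answer: 2 * sin(8 * omega)/omega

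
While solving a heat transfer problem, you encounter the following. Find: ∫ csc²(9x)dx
Since d/dx[-cot(9x)]=9csc²(9x), integral=-cot(9x)/9 + C

Answer: (-1/9)cot(9x) + C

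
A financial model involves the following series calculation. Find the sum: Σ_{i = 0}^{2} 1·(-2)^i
Geometric series: S = a(1 - r^n)/(1 - r)
a = 1, r = -2, n = 3
S = 1(1+8)/3 = 3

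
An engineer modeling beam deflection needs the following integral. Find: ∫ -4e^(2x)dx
Since d/dx[e^(2x)]=2e^(2x), we get -2 e^(2x)+C

Answer: -2e^(2x)+C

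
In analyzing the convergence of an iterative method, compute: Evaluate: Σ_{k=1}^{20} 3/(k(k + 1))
Partial fractions: 3/(k(k+1))=3/k - 3/(k+1)
Telescoping sum: 3(1-1/21)=3·20/21

Answer: 20/7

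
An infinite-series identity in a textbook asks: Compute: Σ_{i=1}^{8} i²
Using formula: Σ i^2 = n(n+1)(2n+1)/6 = 8·9·17/6 = 204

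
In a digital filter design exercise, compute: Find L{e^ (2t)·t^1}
First shifting: L{e^(at)f(t)} = F(s-a)
L{t^1} = 1/s^2
Shift s → s-2: 1/(s-2)^2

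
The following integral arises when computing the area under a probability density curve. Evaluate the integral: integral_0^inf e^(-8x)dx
integral_0^inf e^(-8x) dx = [-1/8*e^(-8x)]_0^inf
= 0 - (-1/8) = 1/8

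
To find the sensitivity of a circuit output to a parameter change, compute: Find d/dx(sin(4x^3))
Chain rule: d/dx[sin(u)] = cos(u)·u' where u = 4x^3
u' = 12x^2

Answer: 12x^2·cos(4x^3)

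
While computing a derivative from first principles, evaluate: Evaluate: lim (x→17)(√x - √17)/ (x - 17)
Multiply by conjugate (√x + √17)/(√x + √17):
= (x - 17)/((x - 17)(√x + √17)) = 1/(√x + √17)
As x → 17: 1/(2√17)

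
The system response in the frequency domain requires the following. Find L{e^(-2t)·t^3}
First shifting: L{e^(at)f(t)}=F(s-a)
L{t^3}=6/s^4
Shift s → s + 2: 6/(s + 2)^4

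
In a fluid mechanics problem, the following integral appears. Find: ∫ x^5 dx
Using power rule: ∫ x^5 dx = 1/6 x^6+C = (1/6)x^6+C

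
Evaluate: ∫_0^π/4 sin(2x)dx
Antiderivative: -cos(2x)/2
Evaluate at bounds: [-cos(2·π/4)/2] - [-cos(2·0)/2]
= (-(0)+(1))/2 = 1/2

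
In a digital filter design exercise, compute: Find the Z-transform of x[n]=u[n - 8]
Using the time-shift property: Z{u[n-8]}=z^(-8) * z/(z-1)
=z^(-7)/(z-1)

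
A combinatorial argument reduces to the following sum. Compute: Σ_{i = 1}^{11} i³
Using formula: Σ i^3=[n(n+1)/2]²=[11·12/2]²=4356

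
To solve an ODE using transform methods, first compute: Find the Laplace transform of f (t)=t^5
L{t^n}=n!/s^(n+1)
L{t^5}=5!/s^6=120/s^6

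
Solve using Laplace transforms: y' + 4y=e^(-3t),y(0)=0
Take L: sY - 0 + 4Y = 1/(s + 3)
Y(s + 4) = 1/(s + 3) + 0
Y = 1/((s + 3)(s + 4)) + 0/(s + 4)
Partial fractions: 1/((s + 3)(s + 4)) = 1/(s + 3) - 1/(s + 4)
So Y = 1/(s + 3) - 1/(s + 4)
Inverse Laplace transform (L^(-1){1/(s + 3)} = e^(-3t), L^(-1){1/(s + 4)} = e^(-4t)):

Answer: y(t) = 1·e^(-3t) - e^(-4t)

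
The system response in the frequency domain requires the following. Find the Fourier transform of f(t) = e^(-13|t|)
Using the standard pair: F{e^(-a|t|)} = 2a/(a^2+omega^2)
With a = 13: F(omega) = 26/(169+omega^2)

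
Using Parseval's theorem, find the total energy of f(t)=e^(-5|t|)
Parseval's theorem: E=integral |f(t)|^2 dt=(1/2pi) integral |F(omega)|^2 domega
E=integral_{-inf}^{inf} e^(-10|t|) dt=2 * integral_0^inf e^(-10t) dt=2/(2 * 5)=1/5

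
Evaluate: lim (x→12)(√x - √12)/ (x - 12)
Multiply by conjugate (√x+√12)/(√x+√12):
= (x - 12)/((x - 12)(√x+√12)) = 1/(√x+√12)
As x → 12: 1/(2√12)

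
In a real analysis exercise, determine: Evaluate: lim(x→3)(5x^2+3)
Polynomial is continuous, so substitute x=3:
5·3^2 + 3=48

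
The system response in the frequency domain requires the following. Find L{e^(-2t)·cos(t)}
First shifting: L{e^(at)f(t)} = F(s-a)
L{cos(t)} = s/(s²+1)
Shift: (s+2)/((s+2)²+1)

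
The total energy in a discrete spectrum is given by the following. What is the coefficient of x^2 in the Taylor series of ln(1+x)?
ln(1 + x) = Σ (-1)^(n + 1) x^n/n
Coefficient of x^2 = (-1)^3/2 = -1/2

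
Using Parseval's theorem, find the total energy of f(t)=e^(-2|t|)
Parseval's theorem: E = integral |f(t)|^2 dt = (1/2pi) integral |F(omega)|^2 domega
E = integral_{-inf}^{inf} e^(-4|t|) dt = 2*integral_0^inf e^(-4t) dt = 2/(2*2) = 1/2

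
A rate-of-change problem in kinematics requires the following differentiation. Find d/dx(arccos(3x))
d/dx[arccos(u)] = -u'/√(1-u²), u = 3x, u' = 3

Answer: -3/√(1 - 9x²)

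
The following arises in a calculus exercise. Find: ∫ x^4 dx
Using power rule: ∫ x^4 dx=1/5 x^5+C=(1/5)x^5+C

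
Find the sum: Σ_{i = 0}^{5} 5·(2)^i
Geometric series: S = a(1 - r^n)/(1 - r)
a = 5, r = 2, n = 6
S = 5(1 - 64)/-1 = 315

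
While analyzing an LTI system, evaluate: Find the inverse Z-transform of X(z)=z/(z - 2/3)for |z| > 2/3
Standard pair: z/(z-a) <-> a^n*u[n] for causal signals
With a=2/3: x[n]=(2/3)^n*u[n]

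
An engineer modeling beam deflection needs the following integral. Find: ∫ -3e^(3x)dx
Since d/dx[e^(3x)] = 3e^(3x), we get -1 e^(3x)+C

Answer: -e^(3x)+C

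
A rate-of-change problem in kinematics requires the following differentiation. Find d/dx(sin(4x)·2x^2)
Product rule: (fg)' = f'g + fg'
f = sin(4x), f' = 4·cos(4x)
g = 2x^2, g' = 4x

Answer: 8·cos(4x)·x^2 + 4·sin(4x)·x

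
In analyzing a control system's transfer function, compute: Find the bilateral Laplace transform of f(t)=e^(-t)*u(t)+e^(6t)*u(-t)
For e^(-t)*u(t): L=1/(s + 1), Re(s) > -1
For e^(6t)*u(-t): L=-1/(s-6), Re(s) < 6
Combined: F(s)=1/(s + 1) - 1/(s-6), -1 < Re(s) < 6

Answer: 1/(s + 1) - 1/(s-6), ROC: -1 < Re(s) < 6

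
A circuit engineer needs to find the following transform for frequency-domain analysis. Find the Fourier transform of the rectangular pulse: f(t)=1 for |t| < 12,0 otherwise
F(omega) = integral from -12 to 12 of e^(-j * omega * t) dt
= 2 * sin(12 * omega)/omega = 24 * sinc(12 * omega/pi)

Answer: 2 * sin(12 * omega)/omega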